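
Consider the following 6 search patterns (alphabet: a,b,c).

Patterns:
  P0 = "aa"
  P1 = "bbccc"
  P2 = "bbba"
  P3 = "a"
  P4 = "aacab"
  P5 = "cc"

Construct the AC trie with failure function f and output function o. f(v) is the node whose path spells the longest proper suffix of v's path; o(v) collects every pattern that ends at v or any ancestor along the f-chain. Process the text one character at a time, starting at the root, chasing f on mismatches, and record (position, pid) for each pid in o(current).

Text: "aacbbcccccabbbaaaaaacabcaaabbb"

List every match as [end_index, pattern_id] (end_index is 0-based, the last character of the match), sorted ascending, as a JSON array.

Construct AC machine:
Trie (insert patterns):
  0='ε' goto a→1 b→3 c→13
  1='a' goto a→2  ←P3
  2='aa' goto c→10  ←P0
  3='b' goto b→4
  4='bb' goto b→8 c→5
  5='bbc' goto c→6
  6='bbcc' goto c→7
  7='bbccc' goto ·  ←P1
  8='bbb' goto a→9
  9='bbba' goto ·  ←P2
  10='aac' goto a→11
  11='aaca' goto b→12
  12='aacab' goto ·  ←P4
  13='c' goto c→14
  14='cc' goto ·  ←P5

Failure links (BFS by depth):
  n1('a'): parent n0 fail=0; on 'a' 0 → fail=0;  out {3}∪∅={3}
  n3('b'): parent n0 fail=0; on 'b' 0 → fail=0;  out ∅∪∅=∅
  n13('c'): parent n0 fail=0; on 'c' 0 → fail=0;  out ∅∪∅=∅
  n2('aa'): parent n1 fail=0; on 'a' 0 → fail=1;  out {0}∪{3}={0,3}
  n4('bb'): parent n3 fail=0; on 'b' 0 → fail=3;  out ∅∪∅=∅
  n14('cc'): parent n13 fail=0; on 'c' 0 → fail=13;  out {5}∪∅={5}
  n5('bbc'): parent n4 fail=3; on 'c' 3→0 → fail=13;  out ∅∪∅=∅
  n8('bbb'): parent n4 fail=3; on 'b' 3 → fail=4;  out ∅∪∅=∅
  n10('aac'): parent n2 fail=1; on 'c' 1→0 → fail=13;  out ∅∪∅=∅
  n6('bbcc'): parent n5 fail=13; on 'c' 13 → fail=14;  out ∅∪{5}={5}
  n9('bbba'): parent n8 fail=4; on 'a' 4→3→0 → fail=1;  out {2}∪{3}={2,3}
  n11('aaca'): parent n10 fail=13; on 'a' 13→0 → fail=1;  out ∅∪{3}={3}
  n7('bbccc'): parent n6 fail=14; on 'c' 14→13 → fail=14;  out {1}∪{5}={1,5}
  n12('aacab'): parent n11 fail=1; on 'b' 1→0 → fail=3;  out {4}∪∅={4}

Text stream:
pos 0 'a': at 1  → match P3@[0:0]
pos 1 'a': at 2  → match P0@[0:1],P3@[1:1]
pos 2 'c': at 10
pos 3 'b': at 3 ·f
pos 4 'b': at 4
pos 5 'c': at 5
pos 6 'c': at 6  → match P5@[5:6]
pos 7 'c': at 7  → match P1@[3:7],P5@[6:7]
pos 8 'c': at 14 ·f  → match P5@[7:8]
pos 9 'c': at 14 ·f  → match P5@[8:9]
pos 10 'a': at 1 ·f  → match P3@[10:10]
pos 11 'b': at 3 ·f
pos 12 'b': at 4
pos 13 'b': at 8
pos 14 'a': at 9  → match P2@[11:14],P3@[14:14]
pos 15 'a': at 2 ·f  → match P0@[14:15],P3@[15:15]
pos 16 'a': at 2 ·f  → match P0@[15:16],P3@[16:16]
pos 17 'a': at 2 ·f  → match P0@[16:17],P3@[17:17]
pos 18 'a': at 2 ·f  → match P0@[17:18],P3@[18:18]
pos 19 'a': at 2 ·f  → match P0@[18:19],P3@[19:19]
pos 20 'c': at 10
pos 21 'a': at 11  → match P3@[21:21]
pos 22 'b': at 12  → match P4@[18:22]
pos 23 'c': at 13 ·f
pos 24 'a': at 1 ·f  → match P3@[24:24]
pos 25 'a': at 2  → match P0@[24:25],P3@[25:25]
pos 26 'a': at 2 ·f  → match P0@[25:26],P3@[26:26]
pos 27 'b': at 3 ·f
pos 28 'b': at 4
pos 29 'b': at 8

Result: [[0,3],[1,0],[1,3],[6,5],[7,1],[7,5],[8,5],[9,5],[10,3],[14,2],[14,3],[15,0],[15,3],[16,0],[16,3],[17,0],[17,3],[18,0],[18,3],[19,0],[19,3],[21,3],[22,4],[24,3],[25,0],[25,3],[26,0],[26,3]]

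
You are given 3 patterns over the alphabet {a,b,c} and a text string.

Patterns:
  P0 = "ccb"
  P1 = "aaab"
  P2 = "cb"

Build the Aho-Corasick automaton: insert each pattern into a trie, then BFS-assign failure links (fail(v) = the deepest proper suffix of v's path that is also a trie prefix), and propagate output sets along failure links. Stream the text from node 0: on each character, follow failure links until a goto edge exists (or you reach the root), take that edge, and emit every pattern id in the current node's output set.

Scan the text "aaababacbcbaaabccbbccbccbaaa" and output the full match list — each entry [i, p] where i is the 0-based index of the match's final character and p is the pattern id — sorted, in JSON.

Build automaton:
Trie (insert patterns):
  0='ε' goto a→4 c→1
  1='c' goto b→8 c→2
  2='cc' goto b→3
  3='ccb' goto ·  [P0 ends]
  4='a' goto a→5
  5='aa' goto a→6
  6='aaa' goto b→7
  7='aaab' goto ·  [P1 ends]
  8='cb' goto ·  [P2 ends]

BFS fail/out derivation:
  fail(1) 'c': from fail(0)=0 chase 'c': 0 ⇒ 0;  out=∅∪out(0)=∅
  fail(4) 'a': from fail(0)=0 chase 'a': 0 ⇒ 0;  out=∅∪out(0)=∅
  fail(2) 'cc': from fail(1)=0 chase 'c': 0 ⇒ 1;  out=∅∪out(1)=∅
  fail(5) 'aa': from fail(4)=0 chase 'a': 0 ⇒ 4;  out=∅∪out(4)=∅
  fail(8) 'cb': from fail(1)=0 chase 'b': 0 ⇒ 0;  out={2}∪out(0)={2}
  fail(3) 'ccb': from fail(2)=1 chase 'b': 1 ⇒ 8;  out={0}∪out(8)={0,2}
  fail(6) 'aaa': from fail(5)=4 chase 'a': 4 ⇒ 5;  out=∅∪out(5)=∅
  fail(7) 'aaab': from fail(6)=5 chase 'b': 5→4→0 ⇒ 0;  out={1}∪out(0)={1}

Text stream:
pos 0 'a': at 4
pos 1 'a': at 5
pos 2 'a': at 6
pos 3 'b': at 7  emit P1@[0:3]
pos 4 'a': at 4 (via fail)
pos 5 'b': at 0 (via fail)
pos 6 'a': at 4
pos 7 'c': at 1 (via fail)
pos 8 'b': at 8  emit P2@[7:8]
pos 9 'c': at 1 (via fail)
pos 10 'b': at 8  emit P2@[9:10]
pos 11 'a': at 4 (via fail)
pos 12 'a': at 5
pos 13 'a': at 6
pos 14 'b': at 7  emit P1@[11:14]
pos 15 'c': at 1 (via fail)
pos 16 'c': at 2
pos 17 'b': at 3  emit P0@[15:17],P2@[16:17]
pos 18 'b': at 0 (via fail)
pos 19 'c': at 1
pos 20 'c': at 2
pos 21 'b': at 3  emit P0@[19:21],P2@[20:21]
pos 22 'c': at 1 (via fail)
pos 23 'c': at 2
pos 24 'b': at 3  emit P0@[22:24],P2@[23:24]
pos 25 'a': at 4 (via fail)
pos 26 'a': at 5
pos 27 'a': at 6

Result: [[3,1],[8,2],[10,2],[14,1],[17,0],[17,2],[21,0],[21,2],[24,0],[24,2]]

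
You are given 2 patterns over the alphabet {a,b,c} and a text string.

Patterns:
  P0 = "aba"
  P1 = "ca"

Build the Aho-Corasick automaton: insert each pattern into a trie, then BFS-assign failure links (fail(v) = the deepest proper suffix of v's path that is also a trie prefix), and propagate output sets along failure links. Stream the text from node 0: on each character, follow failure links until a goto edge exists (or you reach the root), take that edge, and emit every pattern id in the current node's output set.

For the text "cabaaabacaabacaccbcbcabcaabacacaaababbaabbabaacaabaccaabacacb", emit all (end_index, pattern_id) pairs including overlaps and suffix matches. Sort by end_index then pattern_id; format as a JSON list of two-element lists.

Build:
Trie (insert patterns):
  n0 'ε': a→1 c→4
  n1 'a': b→2
  n2 'ab': a→3
  n3 'aba': ·  ←P0
  n4 'c': a→5
  n5 'ca': ·  ←P1

BFS fail/out derivation:
  n1('a'): parent n0 fail=0; on 'a' 0 → fail=0;  out ∅∪∅=∅
  n4('c'): parent n0 fail=0; on 'c' 0 → fail=0;  out ∅∪∅=∅
  n2('ab'): parent n1 fail=0; on 'b' 0 → fail=0;  out ∅∪∅=∅
  n5('ca'): parent n4 fail=0; on 'a' 0 → fail=1;  out {1}∪∅={1}
  n3('aba'): parent n2 fail=0; on 'a' 0 → fail=1;  out {0}∪∅={0}

Scan:
pos 0 'c': at 4
pos 1 'a': at 5  emit P1@[0:1]
pos 2 'b': at 2 ·f
pos 3 'a': at 3  emit P0@[1:3]
pos 4 'a': at 1 ·f
pos 5 'a': at 1 ·f
pos 6 'b': at 2
pos 7 'a': at 3  emit P0@[5:7]
pos 8 'c': at 4 ·f
pos 9 'a': at 5  emit P1@[8:9]
pos 10 'a': at 1 ·f
pos 11 'b': at 2
pos 12 'a': at 3  emit P0@[10:12]
pos 13 'c': at 4 ·f
pos 14 'a': at 5  emit P1@[13:14]
pos 15 'c': at 4 ·f
pos 16 'c': at 4 ·f
pos 17 'b': at 0 ·f
pos 18 'c': at 4
pos 19 'b': at 0 ·f
pos 20 'c': at 4
pos 21 'a': at 5  emit P1@[20:21]
pos 22 'b': at 2 ·f
pos 23 'c': at 4 ·f
pos 24 'a': at 5  emit P1@[23:24]
pos 25 'a': at 1 ·f
pos 26 'b': at 2
pos 27 'a': at 3  emit P0@[25:27]
pos 28 'c': at 4 ·f
pos 29 'a': at 5  emit P1@[28:29]
pos 30 'c': at 4 ·f
pos 31 'a': at 5  emit P1@[30:31]
pos 32 'a': at 1 ·f
pos 33 'a': at 1 ·f
pos 34 'b': at 2
pos 35 'a': at 3  emit P0@[33:35]
pos 36 'b': at 2 ·f
pos 37 'b': at 0 ·f
pos 38 'a': at 1
pos 39 'a': at 1 ·f
pos 40 'b': at 2
pos 41 'b': at 0 ·f
pos 42 'a': at 1
pos 43 'b': at 2
pos 44 'a': at 3  emit P0@[42:44]
pos 45 'a': at 1 ·f
pos 46 'c': at 4 ·f
pos 47 'a': at 5  emit P1@[46:47]
pos 48 'a': at 1 ·f
pos 49 'b': at 2
pos 50 'a': at 3  emit P0@[48:50]
pos 51 'c': at 4 ·f
pos 52 'c': at 4 ·f
pos 53 'a': at 5  emit P1@[52:53]
pos 54 'a': at 1 ·f
pos 55 'b': at 2
pos 56 'a': at 3  emit P0@[54:56]
pos 57 'c': at 4 ·f
pos 58 'a': at 5  emit P1@[57:58]
pos 59 'c': at 4 ·f
pos 60 'b': at 0 ·f

Result: [[1,1],[3,0],[7,0],[9,1],[12,0],[14,1],[21,1],[24,1],[27,0],[29,1],[31,1],[35,0],[44,0],[47,1],[50,0],[53,1],[56,0],[58,1]]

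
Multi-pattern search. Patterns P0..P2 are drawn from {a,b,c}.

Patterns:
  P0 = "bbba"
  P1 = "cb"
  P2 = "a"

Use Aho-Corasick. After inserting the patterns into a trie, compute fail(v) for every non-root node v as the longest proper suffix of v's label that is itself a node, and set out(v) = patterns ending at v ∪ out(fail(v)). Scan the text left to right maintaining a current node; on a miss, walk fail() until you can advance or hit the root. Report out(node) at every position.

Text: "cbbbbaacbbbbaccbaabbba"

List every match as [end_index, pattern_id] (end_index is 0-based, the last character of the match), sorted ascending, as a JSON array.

Build:
Trie (insert patterns):
  0='ε' goto a→7 b→1 c→5
  1='b' goto b→2
  2='bb' goto b→3
  3='bbb' goto a→4
  4='bbba' goto ·  ←P0
  5='c' goto b→6
  6='cb' goto ·  ←P1
  7='a' goto ·  ←P2

BFS fail/out derivation:
  n1('b'): parent n0 fail=0; on 'b' 0 → fail=0;  out ∅∪∅=∅
  n5('c'): parent n0 fail=0; on 'c' 0 → fail=0;  out ∅∪∅=∅
  n7('a'): parent n0 fail=0; on 'a' 0 → fail=0;  out {2}∪∅={2}
  n2('bb'): parent n1 fail=0; on 'b' 0 → fail=1;  out ∅∪∅=∅
  n6('cb'): parent n5 fail=0; on 'b' 0 → fail=1;  out {1}∪∅={1}
  n3('bbb'): parent n2 fail=1; on 'b' 1 → fail=2;  out ∅∪∅=∅
  n4('bbba'): parent n3 fail=2; on 'a' 2→1→0 → fail=7;  out {0}∪{2}={0,2}

Scan:
pos 0 'c': at 5
pos 1 'b': at 6  → match P1@[0:1]
pos 2 'b': at 2 (via fail)
pos 3 'b': at 3
pos 4 'b': at 3 (via fail)
pos 5 'a': at 4  → match P0@[2:5],P2@[5:5]
pos 6 'a': at 7 (via fail)  → match P2@[6:6]
pos 7 'c': at 5 (via fail)
pos 8 'b': at 6  → match P1@[7:8]
pos 9 'b': at 2 (via fail)
pos 10 'b': at 3
pos 11 'b': at 3 (via fail)
pos 12 'a': at 4  → match P0@[9:12],P2@[12:12]
pos 13 'c': at 5 (via fail)
pos 14 'c': at 5 (via fail)
pos 15 'b': at 6  → match P1@[14:15]
pos 16 'a': at 7 (via fail)  → match P2@[16:16]
pos 17 'a': at 7 (via fail)  → match P2@[17:17]
pos 18 'b': at 1 (via fail)
pos 19 'b': at 2
pos 20 'b': at 3
pos 21 'a': at 4  → match P0@[18:21],P2@[21:21]

All matches (sorted): [[1,1],[5,0],[5,2],[6,2],[8,1],[12,0],[12,2],[15,1],[16,2],[17,2],[21,0],[21,2]]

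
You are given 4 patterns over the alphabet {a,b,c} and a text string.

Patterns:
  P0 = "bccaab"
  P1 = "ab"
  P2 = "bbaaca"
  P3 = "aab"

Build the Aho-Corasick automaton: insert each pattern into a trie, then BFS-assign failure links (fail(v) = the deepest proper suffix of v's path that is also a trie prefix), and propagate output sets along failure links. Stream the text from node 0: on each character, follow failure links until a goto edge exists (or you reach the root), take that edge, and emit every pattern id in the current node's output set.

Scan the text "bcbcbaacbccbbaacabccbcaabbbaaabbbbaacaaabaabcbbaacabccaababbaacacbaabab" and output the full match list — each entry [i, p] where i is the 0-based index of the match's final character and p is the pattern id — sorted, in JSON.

Construct AC machine:
Trie nodes:
  n0 'ε': a→7 b→1
  n1 'b': b→9 c→2
  n2 'bc': c→3
  n3 'bcc': a→4
  n4 'bcca': a→5
  n5 'bccaa': b→6
  n6 'bccaab': ·  ←P0
  n7 'a': a→14 b→8
  n8 'ab': ·  ←P1
  n9 'bb': a→10
  n10 'bba': a→11
  n11 'bbaa': c→12
  n12 'bbaac': a→13
  n13 'bbaaca': ·  ←P2
  n14 'aa': b→15
  n15 'aab': ·  ←P3

BFS fail/out derivation:
  n1('b'): parent n0 fail=0; on 'b' 0 → fail=0;  out ∅∪∅=∅
  n7('a'): parent n0 fail=0; on 'a' 0 → fail=0;  out ∅∪∅=∅
  n2('bc'): parent n1 fail=0; on 'c' 0 → fail=0;  out ∅∪∅=∅
  n8('ab'): parent n7 fail=0; on 'b' 0 → fail=1;  out {1}∪∅={1}
  n9('bb'): parent n1 fail=0; on 'b' 0 → fail=1;  out ∅∪∅=∅
  n14('aa'): parent n7 fail=0; on 'a' 0 → fail=7;  out ∅∪∅=∅
  n3('bcc'): parent n2 fail=0; on 'c' 0 → fail=0;  out ∅∪∅=∅
  n10('bba'): parent n9 fail=1; on 'a' 1→0 → fail=7;  out ∅∪∅=∅
  n15('aab'): parent n14 fail=7; on 'b' 7 → fail=8;  out {3}∪{1}={1,3}
  n4('bcca'): parent n3 fail=0; on 'a' 0 → fail=7;  out ∅∪∅=∅
  n11('bbaa'): parent n10 fail=7; on 'a' 7 → fail=14;  out ∅∪∅=∅
  n5('bccaa'): parent n4 fail=7; on 'a' 7 → fail=14;  out ∅∪∅=∅
  n12('bbaac'): parent n11 fail=14; on 'c' 14→7→0 → fail=0;  out ∅∪∅=∅
  n6('bccaab'): parent n5 fail=14; on 'b' 14 → fail=15;  out {0}∪{1,3}={0,1,3}
  n13('bbaaca'): parent n12 fail=0; on 'a' 0 → fail=7;  out {2}∪∅={2}

Text stream:
[0] read 'b'  n0⇒n1
[1] read 'c'  n1⇒n2
[2] read 'b'  n2⇒n1 (fail-walked)
[3] read 'c'  n1⇒n2
[4] read 'b'  n2⇒n1 (fail-walked)
[5] read 'a'  n1⇒n7 (fail-walked)
[6] read 'a'  n7⇒n14
[7] read 'c'  n14⇒n0 (fail-walked)
[8] read 'b'  n0⇒n1
[9] read 'c'  n1⇒n2
[10] read 'c'  n2⇒n3
[11] read 'b'  n3⇒n1 (fail-walked)
[12] read 'b'  n1⇒n9
[13] read 'a'  n9⇒n10
[14] read 'a'  n10⇒n11
[15] read 'c'  n11⇒n12
[16] read 'a'  n12⇒n13  ** P2@[11:16]
[17] read 'b'  n13⇒n8 (fail-walked)  ** P1@[16:17]
[18] read 'c'  n8⇒n2 (fail-walked)
[19] read 'c'  n2⇒n3
[20] read 'b'  n3⇒n1 (fail-walked)
[21] read 'c'  n1⇒n2
[22] read 'a'  n2⇒n7 (fail-walked)
[23] read 'a'  n7⇒n14
[24] read 'b'  n14⇒n15  ** P1@[23:24],P3@[22:24]
[25] read 'b'  n15⇒n9 (fail-walked)
[26] read 'b'  n9⇒n9 (fail-walked)
[27] read 'a'  n9⇒n10
[28] read 'a'  n10⇒n11
[29] read 'a'  n11⇒n14 (fail-walked)
[30] read 'b'  n14⇒n15  ** P1@[29:30],P3@[28:30]
[31] read 'b'  n15⇒n9 (fail-walked)
[32] read 'b'  n9⇒n9 (fail-walked)
[33] read 'b'  n9⇒n9 (fail-walked)
[34] read 'a'  n9⇒n10
[35] read 'a'  n10⇒n11
[36] read 'c'  n11⇒n12
[37] read 'a'  n12⇒n13  ** P2@[32:37]
[38] read 'a'  n13⇒n14 (fail-walked)
[39] read 'a'  n14⇒n14 (fail-walked)
[40] read 'b'  n14⇒n15  ** P1@[39:40],P3@[38:40]
[41] read 'a'  n15⇒n7 (fail-walked)
[42] read 'a'  n7⇒n14
[43] read 'b'  n14⇒n15  ** P1@[42:43],P3@[41:43]
[44] read 'c'  n15⇒n2 (fail-walked)
[45] read 'b'  n2⇒n1 (fail-walked)
[46] read 'b'  n1⇒n9
[47] read 'a'  n9⇒n10
[48] read 'a'  n10⇒n11
[49] read 'c'  n11⇒n12
[50] read 'a'  n12⇒n13  ** P2@[45:50]
[51] read 'b'  n13⇒n8 (fail-walked)  ** P1@[50:51]
[52] read 'c'  n8⇒n2 (fail-walked)
[53] read 'c'  n2⇒n3
[54] read 'a'  n3⇒n4
[55] read 'a'  n4⇒n5
[56] read 'b'  n5⇒n6  ** P0@[51:56],P1@[55:56],P3@[54:56]
[57] read 'a'  n6⇒n7 (fail-walked)
[58] read 'b'  n7⇒n8  ** P1@[57:58]
[59] read 'b'  n8⇒n9 (fail-walked)
[60] read 'a'  n9⇒n10
[61] read 'a'  n10⇒n11
[62] read 'c'  n11⇒n12
[63] read 'a'  n12⇒n13  ** P2@[58:63]
[64] read 'c'  n13⇒n0 (fail-walked)
[65] read 'b'  n0⇒n1
[66] read 'a'  n1⇒n7 (fail-walked)
[67] read 'a'  n7⇒n14
[68] read 'b'  n14⇒n15  ** P1@[67:68],P3@[66:68]
[69] read 'a'  n15⇒n7 (fail-walked)
[70] read 'b'  n7⇒n8  ** P1@[69:70]

Matches: [[16,2],[17,1],[24,1],[24,3],[30,1],[30,3],[37,2],[40,1],[40,3],[43,1],[43,3],[50,2],[51,1],[56,0],[56,1],[56,3],[58,1],[63,2],[68,1],[68,3],[70,1]]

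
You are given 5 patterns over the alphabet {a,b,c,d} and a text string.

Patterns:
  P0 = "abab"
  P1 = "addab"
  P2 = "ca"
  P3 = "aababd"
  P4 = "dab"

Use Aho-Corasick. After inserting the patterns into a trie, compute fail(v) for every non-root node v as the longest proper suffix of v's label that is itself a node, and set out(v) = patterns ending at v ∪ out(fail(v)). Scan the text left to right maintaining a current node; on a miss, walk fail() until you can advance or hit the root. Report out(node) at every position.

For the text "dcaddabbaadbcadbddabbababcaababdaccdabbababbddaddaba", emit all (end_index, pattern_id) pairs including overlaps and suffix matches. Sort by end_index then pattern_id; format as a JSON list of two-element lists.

Build automaton:
Trie nodes:
  n0 'ε': a→1 c→9 d→16
  n1 'a': a→11 b→2 d→5
  n2 'ab': a→3
  n3 'aba': b→4
  n4 'abab': ·  ←P0
  n5 'ad': d→6
  n6 'add': a→7
  n7 'adda': b→8
  n8 'addab': ·  ←P1
  n9 'c': a→10
  n10 'ca': ·  ←P2
  n11 'aa': b→12
  n12 'aab': a→13
  n13 'aaba': b→14
  n14 'aabab': d→15
  n15 'aababd': ·  ←P3
  n16 'd': a→17
  n17 'da': b→18
  n18 'dab': ·  ←P4

Failure links (BFS by depth):
  n1('a'): parent n0 fail=0; on 'a' 0 → fail=0;  out ∅∪∅=∅
  n9('c'): parent n0 fail=0; on 'c' 0 → fail=0;  out ∅∪∅=∅
  n16('d'): parent n0 fail=0; on 'd' 0 → fail=0;  out ∅∪∅=∅
  n2('ab'): parent n1 fail=0; on 'b' 0 → fail=0;  out ∅∪∅=∅
  n5('ad'): parent n1 fail=0; on 'd' 0 → fail=16;  out ∅∪∅=∅
  n10('ca'): parent n9 fail=0; on 'a' 0 → fail=1;  out {2}∪∅={2}
  n11('aa'): parent n1 fail=0; on 'a' 0 → fail=1;  out ∅∪∅=∅
  n17('da'): parent n16 fail=0; on 'a' 0 → fail=1;  out ∅∪∅=∅
  n3('aba'): parent n2 fail=0; on 'a' 0 → fail=1;  out ∅∪∅=∅
  n6('add'): parent n5 fail=16; on 'd' 16→0 → fail=16;  out ∅∪∅=∅
  n12('aab'): parent n11 fail=1; on 'b' 1 → fail=2;  out ∅∪∅=∅
  n18('dab'): parent n17 fail=1; on 'b' 1 → fail=2;  out {4}∪∅={4}
  n4('abab'): parent n3 fail=1; on 'b' 1 → fail=2;  out {0}∪∅={0}
  n7('adda'): parent n6 fail=16; on 'a' 16 → fail=17;  out ∅∪∅=∅
  n13('aaba'): parent n12 fail=2; on 'a' 2 → fail=3;  out ∅∪∅=∅
  n8('addab'): parent n7 fail=17; on 'b' 17 → fail=18;  out {1}∪{4}={1,4}
  n14('aabab'): parent n13 fail=3; on 'b' 3 → fail=4;  out ∅∪{0}={0}
  n15('aababd'): parent n14 fail=4; on 'd' 4→2→0 → fail=16;  out {3}∪∅={3}

Text stream:
pos 0 'd': at 16
pos 1 'c': at 9 (via fail)
pos 2 'a': at 10  → match P2@[1:2]
pos 3 'd': at 5 (via fail)
pos 4 'd': at 6
pos 5 'a': at 7
pos 6 'b': at 8  → match P1@[2:6],P4@[4:6]
pos 7 'b': at 0 (via fail)
pos 8 'a': at 1
pos 9 'a': at 11
pos 10 'd': at 5 (via fail)
pos 11 'b': at 0 (via fail)
pos 12 'c': at 9
pos 13 'a': at 10  → match P2@[12:13]
pos 14 'd': at 5 (via fail)
pos 15 'b': at 0 (via fail)
pos 16 'd': at 16
pos 17 'd': at 16 (via fail)
pos 18 'a': at 17
pos 19 'b': at 18  → match P4@[17:19]
pos 20 'b': at 0 (via fail)
pos 21 'a': at 1
pos 22 'b': at 2
pos 23 'a': at 3
pos 24 'b': at 4  → match P0@[21:24]
pos 25 'c': at 9 (via fail)
pos 26 'a': at 10  → match P2@[25:26]
pos 27 'a': at 11 (via fail)
pos 28 'b': at 12
pos 29 'a': at 13
pos 30 'b': at 14  → match P0@[27:30]
pos 31 'd': at 15  → match P3@[26:31]
pos 32 'a': at 17 (via fail)
pos 33 'c': at 9 (via fail)
pos 34 'c': at 9 (via fail)
pos 35 'd': at 16 (via fail)
pos 36 'a': at 17
pos 37 'b': at 18  → match P4@[35:37]
pos 38 'b': at 0 (via fail)
pos 39 'a': at 1
pos 40 'b': at 2
pos 41 'a': at 3
pos 42 'b': at 4  → match P0@[39:42]
pos 43 'b': at 0 (via fail)
pos 44 'd': at 16
pos 45 'd': at 16 (via fail)
pos 46 'a': at 17
pos 47 'd': at 5 (via fail)
pos 48 'd': at 6
pos 49 'a': at 7
pos 50 'b': at 8  → match P1@[46:50],P4@[48:50]
pos 51 'a': at 3 (via fail)

Result: [[2,2],[6,1],[6,4],[13,2],[19,4],[24,0],[26,2],[30,0],[31,3],[37,4],[42,0],[50,1],[50,4]]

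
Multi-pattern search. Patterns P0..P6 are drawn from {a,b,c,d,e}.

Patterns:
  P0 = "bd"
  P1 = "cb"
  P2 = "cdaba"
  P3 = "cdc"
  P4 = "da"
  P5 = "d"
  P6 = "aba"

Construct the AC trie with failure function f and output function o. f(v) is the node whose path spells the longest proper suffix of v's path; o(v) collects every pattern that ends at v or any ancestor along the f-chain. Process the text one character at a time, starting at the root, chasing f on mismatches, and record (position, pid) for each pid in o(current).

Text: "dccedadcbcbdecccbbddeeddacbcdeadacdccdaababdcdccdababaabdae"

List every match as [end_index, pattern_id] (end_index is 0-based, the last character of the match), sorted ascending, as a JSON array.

Build:
Trie (insert patterns):
  n0 'ε': a→12 b→1 c→3 d→10
  n1 'b': d→2
  n2 'bd': ·  ←P0
  n3 'c': b→4 d→5
  n4 'cb': ·  ←P1
  n5 'cd': a→6 c→9
  n6 'cda': b→7
  n7 'cdab': a→8
  n8 'cdaba': ·  ←P2
  n9 'cdc': ·  ←P3
  n10 'd': a→11  ←P5
  n11 'da': ·  ←P4
  n12 'a': b→13
  n13 'ab': a→14
  n14 'aba': ·  ←P6

BFS fail/out derivation:
  n1('b'): parent n0 fail=0; on 'b' 0 → fail=0;  out ∅∪∅=∅
  n3('c'): parent n0 fail=0; on 'c' 0 → fail=0;  out ∅∪∅=∅
  n10('d'): parent n0 fail=0; on 'd' 0 → fail=0;  out {5}∪∅={5}
  n12('a'): parent n0 fail=0; on 'a' 0 → fail=0;  out ∅∪∅=∅
  n2('bd'): parent n1 fail=0; on 'd' 0 → fail=10;  out {0}∪{5}={0,5}
  n4('cb'): parent n3 fail=0; on 'b' 0 → fail=1;  out {1}∪∅={1}
  n5('cd'): parent n3 fail=0; on 'd' 0 → fail=10;  out ∅∪{5}={5}
  n11('da'): parent n10 fail=0; on 'a' 0 → fail=12;  out {4}∪∅={4}
  n13('ab'): parent n12 fail=0; on 'b' 0 → fail=1;  out ∅∪∅=∅
  n6('cda'): parent n5 fail=10; on 'a' 10 → fail=11;  out ∅∪{4}={4}
  n9('cdc'): parent n5 fail=10; on 'c' 10→0 → fail=3;  out {3}∪∅={3}
  n14('aba'): parent n13 fail=1; on 'a' 1→0 → fail=12;  out {6}∪∅={6}
  n7('cdab'): parent n6 fail=11; on 'b' 11→12 → fail=13;  out ∅∪∅=∅
  n8('cdaba'): parent n7 fail=13; on 'a' 13 → fail=14;  out {2}∪{6}={2,6}

Run:
pos 0 'd': at 10  → match P5@[0:0]
pos 1 'c': at 3 (fail-walked)
pos 2 'c': at 3 (fail-walked)
pos 3 'e': at 0 (fail-walked)
pos 4 'd': at 10  → match P5@[4:4]
pos 5 'a': at 11  → match P4@[4:5]
pos 6 'd': at 10 (fail-walked)  → match P5@[6:6]
pos 7 'c': at 3 (fail-walked)
pos 8 'b': at 4  → match P1@[7:8]
pos 9 'c': at 3 (fail-walked)
pos 10 'b': at 4  → match P1@[9:10]
pos 11 'd': at 2 (fail-walked)  → match P0@[10:11],P5@[11:11]
pos 12 'e': at 0 (fail-walked)
pos 13 'c': at 3
pos 14 'c': at 3 (fail-walked)
pos 15 'c': at 3 (fail-walked)
pos 16 'b': at 4  → match P1@[15:16]
pos 17 'b': at 1 (fail-walked)
pos 18 'd': at 2  → match P0@[17:18],P5@[18:18]
pos 19 'd': at 10 (fail-walked)  → match P5@[19:19]
pos 20 'e': at 0 (fail-walked)
pos 21 'e': at 0
pos 22 'd': at 10  → match P5@[22:22]
pos 23 'd': at 10 (fail-walked)  → match P5@[23:23]
pos 24 'a': at 11  → match P4@[23:24]
pos 25 'c': at 3 (fail-walked)
pos 26 'b': at 4  → match P1@[25:26]
pos 27 'c': at 3 (fail-walked)
pos 28 'd': at 5  → match P5@[28:28]
pos 29 'e': at 0 (fail-walked)
pos 30 'a': at 12
pos 31 'd': at 10 (fail-walked)  → match P5@[31:31]
pos 32 'a': at 11  → match P4@[31:32]
pos 33 'c': at 3 (fail-walked)
pos 34 'd': at 5  → match P5@[34:34]
pos 35 'c': at 9  → match P3@[33:35]
pos 36 'c': at 3 (fail-walked)
pos 37 'd': at 5  → match P5@[37:37]
pos 38 'a': at 6  → match P4@[37:38]
pos 39 'a': at 12 (fail-walked)
pos 40 'b': at 13
pos 41 'a': at 14  → match P6@[39:41]
pos 42 'b': at 13 (fail-walked)
pos 43 'd': at 2 (fail-walked)  → match P0@[42:43],P5@[43:43]
pos 44 'c': at 3 (fail-walked)
pos 45 'd': at 5  → match P5@[45:45]
pos 46 'c': at 9  → match P3@[44:46]
pos 47 'c': at 3 (fail-walked)
pos 48 'd': at 5  → match P5@[48:48]
pos 49 'a': at 6  → match P4@[48:49]
pos 50 'b': at 7
pos 51 'a': at 8  → match P2@[47:51],P6@[49:51]
pos 52 'b': at 13 (fail-walked)
pos 53 'a': at 14  → match P6@[51:53]
pos 54 'a': at 12 (fail-walked)
pos 55 'b': at 13
pos 56 'd': at 2 (fail-walked)  → match P0@[55:56],P5@[56:56]
pos 57 'a': at 11 (fail-walked)  → match P4@[56:57]
pos 58 'e': at 0 (fail-walked)

Result: [[0,5],[4,5],[5,4],[6,5],[8,1],[10,1],[11,0],[11,5],[16,1],[18,0],[18,5],[19,5],[22,5],[23,5],[24,4],[26,1],[28,5],[31,5],[32,4],[34,5],[35,3],[37,5],[38,4],[41,6],[43,0],[43,5],[45,5],[46,3],[48,5],[49,4],[51,2],[51,6],[53,6],[56,0],[56,5],[57,4]]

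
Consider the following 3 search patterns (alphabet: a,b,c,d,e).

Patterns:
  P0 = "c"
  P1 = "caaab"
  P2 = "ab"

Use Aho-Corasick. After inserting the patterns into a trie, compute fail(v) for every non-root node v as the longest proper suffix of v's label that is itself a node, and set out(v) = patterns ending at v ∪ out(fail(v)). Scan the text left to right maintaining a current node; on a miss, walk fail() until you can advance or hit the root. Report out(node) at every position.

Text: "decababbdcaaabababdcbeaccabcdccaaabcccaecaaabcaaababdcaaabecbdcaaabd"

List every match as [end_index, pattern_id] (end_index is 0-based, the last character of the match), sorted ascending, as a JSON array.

Build:
Trie (insert patterns):
  n0 'ε': a→6 c→1
  n1 'c': a→2  ←P0
  n2 'ca': a→3
  n3 'caa': a→4
  n4 'caaa': b→5
  n5 'caaab': ·  ←P1
  n6 'a': b→7
  n7 'ab': ·  ←P2

Failure links (BFS by depth):
  fail(1) 'c': from fail(0)=0 chase 'c': 0 ⇒ 0;  out={0}∪out(0)={0}
  fail(6) 'a': from fail(0)=0 chase 'a': 0 ⇒ 0;  out=∅∪out(0)=∅
  fail(2) 'ca': from fail(1)=0 chase 'a': 0 ⇒ 6;  out=∅∪out(6)=∅
  fail(7) 'ab': from fail(6)=0 chase 'b': 0 ⇒ 0;  out={2}∪out(0)={2}
  fail(3) 'caa': from fail(2)=6 chase 'a': 6→0 ⇒ 6;  out=∅∪out(6)=∅
  fail(4) 'caaa': from fail(3)=6 chase 'a': 6→0 ⇒ 6;  out=∅∪out(6)=∅
  fail(5) 'caaab': from fail(4)=6 chase 'b': 6 ⇒ 7;  out={1}∪out(7)={1,2}

Text stream:
[0] read 'd'  n0⇒n0
[1] read 'e'  n0⇒n0
[2] read 'c'  n0⇒n1  emit P0@[2:2]
[3] read 'a'  n1⇒n2
[4] read 'b'  n2⇒n7 ·f  emit P2@[3:4]
[5] read 'a'  n7⇒n6 ·f
[6] read 'b'  n6⇒n7  emit P2@[5:6]
[7] read 'b'  n7⇒n0 ·f
[8] read 'd'  n0⇒n0
[9] read 'c'  n0⇒n1  emit P0@[9:9]
[10] read 'a'  n1⇒n2
[11] read 'a'  n2⇒n3
[12] read 'a'  n3⇒n4
[13] read 'b'  n4⇒n5  emit P1@[9:13],P2@[12:13]
[14] read 'a'  n5⇒n6 ·f
[15] read 'b'  n6⇒n7  emit P2@[14:15]
[16] read 'a'  n7⇒n6 ·f
[17] read 'b'  n6⇒n7  emit P2@[16:17]
[18] read 'd'  n7⇒n0 ·f
[19] read 'c'  n0⇒n1  emit P0@[19:19]
[20] read 'b'  n1⇒n0 ·f
[21] read 'e'  n0⇒n0
[22] read 'a'  n0⇒n6
[23] read 'c'  n6⇒n1 ·f  emit P0@[23:23]
[24] read 'c'  n1⇒n1 ·f  emit P0@[24:24]
[25] read 'a'  n1⇒n2
[26] read 'b'  n2⇒n7 ·f  emit P2@[25:26]
[27] read 'c'  n7⇒n1 ·f  emit P0@[27:27]
[28] read 'd'  n1⇒n0 ·f
[29] read 'c'  n0⇒n1  emit P0@[29:29]
[30] read 'c'  n1⇒n1 ·f  emit P0@[30:30]
[31] read 'a'  n1⇒n2
[32] read 'a'  n2⇒n3
[33] read 'a'  n3⇒n4
[34] read 'b'  n4⇒n5  emit P1@[30:34],P2@[33:34]
[35] read 'c'  n5⇒n1 ·f  emit P0@[35:35]
[36] read 'c'  n1⇒n1 ·f  emit P0@[36:36]
[37] read 'c'  n1⇒n1 ·f  emit P0@[37:37]
[38] read 'a'  n1⇒n2
[39] read 'e'  n2⇒n0 ·f
[40] read 'c'  n0⇒n1  emit P0@[40:40]
[41] read 'a'  n1⇒n2
[42] read 'a'  n2⇒n3
[43] read 'a'  n3⇒n4
[44] read 'b'  n4⇒n5  emit P1@[40:44],P2@[43:44]
[45] read 'c'  n5⇒n1 ·f  emit P0@[45:45]
[46] read 'a'  n1⇒n2
[47] read 'a'  n2⇒n3
[48] read 'a'  n3⇒n4
[49] read 'b'  n4⇒n5  emit P1@[45:49],P2@[48:49]
[50] read 'a'  n5⇒n6 ·f
[51] read 'b'  n6⇒n7  emit P2@[50:51]
[52] read 'd'  n7⇒n0 ·f
[53] read 'c'  n0⇒n1  emit P0@[53:53]
[54] read 'a'  n1⇒n2
[55] read 'a'  n2⇒n3
[56] read 'a'  n3⇒n4
[57] read 'b'  n4⇒n5  emit P1@[53:57],P2@[56:57]
[58] read 'e'  n5⇒n0 ·f
[59] read 'c'  n0⇒n1  emit P0@[59:59]
[60] read 'b'  n1⇒n0 ·f
[61] read 'd'  n0⇒n0
[62] read 'c'  n0⇒n1  emit P0@[62:62]
[63] read 'a'  n1⇒n2
[64] read 'a'  n2⇒n3
[65] read 'a'  n3⇒n4
[66] read 'b'  n4⇒n5  emit P1@[62:66],P2@[65:66]
[67] read 'd'  n5⇒n0 ·f

Matches: [[2,0],[4,2],[6,2],[9,0],[13,1],[13,2],[15,2],[17,2],[19,0],[23,0],[24,0],[26,2],[27,0],[29,0],[30,0],[34,1],[34,2],[35,0],[36,0],[37,0],[40,0],[44,1],[44,2],[45,0],[49,1],[49,2],[51,2],[53,0],[57,1],[57,2],[59,0],[62,0],[66,1],[66,2]]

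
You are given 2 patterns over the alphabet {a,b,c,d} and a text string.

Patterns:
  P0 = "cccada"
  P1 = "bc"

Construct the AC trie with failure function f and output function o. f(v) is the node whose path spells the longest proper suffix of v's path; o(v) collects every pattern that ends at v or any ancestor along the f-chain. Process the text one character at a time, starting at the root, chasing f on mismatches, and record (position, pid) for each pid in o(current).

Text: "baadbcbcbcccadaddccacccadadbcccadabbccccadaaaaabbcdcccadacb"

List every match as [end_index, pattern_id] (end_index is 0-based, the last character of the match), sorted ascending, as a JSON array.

Build automaton:
Trie nodes:
  n0 'ε': b→7 c→1
  n1 'c': c→2
  n2 'cc': c→3
  n3 'ccc': a→4
  n4 'ccca': d→5
  n5 'cccad': a→6
  n6 'cccada': ·  ←P0
  n7 'b': c→8
  n8 'bc': ·  ←P1

Failure links (BFS by depth):
  n1('c'): parent n0 fail=0; on 'c' 0 → fail=0;  out ∅∪∅=∅
  n7('b'): parent n0 fail=0; on 'b' 0 → fail=0;  out ∅∪∅=∅
  n2('cc'): parent n1 fail=0; on 'c' 0 → fail=1;  out ∅∪∅=∅
  n8('bc'): parent n7 fail=0; on 'c' 0 → fail=1;  out {1}∪∅={1}
  n3('ccc'): parent n2 fail=1; on 'c' 1 → fail=2;  out ∅∪∅=∅
  n4('ccca'): parent n3 fail=2; on 'a' 2→1→0 → fail=0;  out ∅∪∅=∅
  n5('cccad'): parent n4 fail=0; on 'd' 0 → fail=0;  out ∅∪∅=∅
  n6('cccada'): parent n5 fail=0; on 'a' 0 → fail=0;  out {0}∪∅={0}

Text stream:
[0] read 'b'  n0⇒n7
[1] read 'a'  n7⇒n0 (fail-walked)
[2] read 'a'  n0⇒n0
[3] read 'd'  n0⇒n0
[4] read 'b'  n0⇒n7
[5] read 'c'  n7⇒n8  ** P1@[4:5]
[6] read 'b'  n8⇒n7 (fail-walked)
[7] read 'c'  n7⇒n8  ** P1@[6:7]
[8] read 'b'  n8⇒n7 (fail-walked)
[9] read 'c'  n7⇒n8  ** P1@[8:9]
[10] read 'c'  n8⇒n2 (fail-walked)
[11] read 'c'  n2⇒n3
[12] read 'a'  n3⇒n4
[13] read 'd'  n4⇒n5
[14] read 'a'  n5⇒n6  ** P0@[9:14]
[15] read 'd'  n6⇒n0 (fail-walked)
[16] read 'd'  n0⇒n0
[17] read 'c'  n0⇒n1
[18] read 'c'  n1⇒n2
[19] read 'a'  n2⇒n0 (fail-walked)
[20] read 'c'  n0⇒n1
[21] read 'c'  n1⇒n2
[22] read 'c'  n2⇒n3
[23] read 'a'  n3⇒n4
[24] read 'd'  n4⇒n5
[25] read 'a'  n5⇒n6  ** P0@[20:25]
[26] read 'd'  n6⇒n0 (fail-walked)
[27] read 'b'  n0⇒n7
[28] read 'c'  n7⇒n8  ** P1@[27:28]
[29] read 'c'  n8⇒n2 (fail-walked)
[30] read 'c'  n2⇒n3
[31] read 'a'  n3⇒n4
[32] read 'd'  n4⇒n5
[33] read 'a'  n5⇒n6  ** P0@[28:33]
[34] read 'b'  n6⇒n7 (fail-walked)
[35] read 'b'  n7⇒n7 (fail-walked)
[36] read 'c'  n7⇒n8  ** P1@[35:36]
[37] read 'c'  n8⇒n2 (fail-walked)
[38] read 'c'  n2⇒n3
[39] read 'c'  n3⇒n3 (fail-walked)
[40] read 'a'  n3⇒n4
[41] read 'd'  n4⇒n5
[42] read 'a'  n5⇒n6  ** P0@[37:42]
[43] read 'a'  n6⇒n0 (fail-walked)
[44] read 'a'  n0⇒n0
[45] read 'a'  n0⇒n0
[46] read 'a'  n0⇒n0
[47] read 'b'  n0⇒n7
[48] read 'b'  n7⇒n7 (fail-walked)
[49] read 'c'  n7⇒n8  ** P1@[48:49]
[50] read 'd'  n8⇒n0 (fail-walked)
[51] read 'c'  n0⇒n1
[52] read 'c'  n1⇒n2
[53] read 'c'  n2⇒n3
[54] read 'a'  n3⇒n4
[55] read 'd'  n4⇒n5
[56] read 'a'  n5⇒n6  ** P0@[51:56]
[57] read 'c'  n6⇒n1 (fail-walked)
[58] read 'b'  n1⇒n7 (fail-walked)

Matches: [[5,1],[7,1],[9,1],[14,0],[25,0],[28,1],[33,0],[36,1],[42,0],[49,1],[56,0]]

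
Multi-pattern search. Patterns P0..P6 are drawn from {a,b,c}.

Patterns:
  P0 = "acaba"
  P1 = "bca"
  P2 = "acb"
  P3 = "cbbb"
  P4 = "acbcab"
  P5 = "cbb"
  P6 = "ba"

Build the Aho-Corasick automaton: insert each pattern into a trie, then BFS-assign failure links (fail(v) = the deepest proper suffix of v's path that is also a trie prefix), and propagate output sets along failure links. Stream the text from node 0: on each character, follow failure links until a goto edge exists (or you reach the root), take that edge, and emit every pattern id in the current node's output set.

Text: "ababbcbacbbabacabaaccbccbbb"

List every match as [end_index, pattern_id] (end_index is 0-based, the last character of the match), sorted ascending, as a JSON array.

Construct AC machine:
Trie nodes:
  0='ε' goto a→1 b→6 c→10
  1='a' goto c→2
  2='ac' goto a→3 b→9
  3='aca' goto b→4
  4='acab' goto a→5
  5='acaba' goto ·  [P0 ends]
  6='b' goto a→17 c→7
  7='bc' goto a→8
  8='bca' goto ·  [P1 ends]
  9='acb' goto c→14  [P2 ends]
  10='c' goto b→11
  11='cb' goto b→12
  12='cbb' goto b→13  [P5 ends]
  13='cbbb' goto ·  [P3 ends]
  14='acbc' goto a→15
  15='acbca' goto b→16
  16='acbcab' goto ·  [P4 ends]
  17='ba' goto ·  [P6 ends]

BFS fail/out derivation:
  n1('a'): parent n0 fail=0; on 'a' 0 → fail=0;  out ∅∪∅=∅
  n6('b'): parent n0 fail=0; on 'b' 0 → fail=0;  out ∅∪∅=∅
  n10('c'): parent n0 fail=0; on 'c' 0 → fail=0;  out ∅∪∅=∅
  n2('ac'): parent n1 fail=0; on 'c' 0 → fail=10;  out ∅∪∅=∅
  n7('bc'): parent n6 fail=0; on 'c' 0 → fail=10;  out ∅∪∅=∅
  n11('cb'): parent n10 fail=0; on 'b' 0 → fail=6;  out ∅∪∅=∅
  n17('ba'): parent n6 fail=0; on 'a' 0 → fail=1;  out {6}∪∅={6}
  n3('aca'): parent n2 fail=10; on 'a' 10→0 → fail=1;  out ∅∪∅=∅
  n8('bca'): parent n7 fail=10; on 'a' 10→0 → fail=1;  out {1}∪∅={1}
  n9('acb'): parent n2 fail=10; on 'b' 10 → fail=11;  out {2}∪∅={2}
  n12('cbb'): parent n11 fail=6; on 'b' 6→0 → fail=6;  out {5}∪∅={5}
  n4('acab'): parent n3 fail=1; on 'b' 1→0 → fail=6;  out ∅∪∅=∅
  n13('cbbb'): parent n12 fail=6; on 'b' 6→0 → fail=6;  out {3}∪∅={3}
  n14('acbc'): parent n9 fail=11; on 'c' 11→6 → fail=7;  out ∅∪∅=∅
  n5('acaba'): parent n4 fail=6; on 'a' 6 → fail=17;  out {0}∪{6}={0,6}
  n15('acbca'): parent n14 fail=7; on 'a' 7 → fail=8;  out ∅∪{1}={1}
  n16('acbcab'): parent n15 fail=8; on 'b' 8→1→0 → fail=6;  out {4}∪∅={4}

Run:
pos 0 'a': at 1
pos 1 'b': at 6 ·f
pos 2 'a': at 17  → match P6@[1:2]
pos 3 'b': at 6 ·f
pos 4 'b': at 6 ·f
pos 5 'c': at 7
pos 6 'b': at 11 ·f
pos 7 'a': at 17 ·f  → match P6@[6:7]
pos 8 'c': at 2 ·f
pos 9 'b': at 9  → match P2@[7:9]
pos 10 'b': at 12 ·f  → match P5@[8:10]
pos 11 'a': at 17 ·f  → match P6@[10:11]
pos 12 'b': at 6 ·f
pos 13 'a': at 17  → match P6@[12:13]
pos 14 'c': at 2 ·f
pos 15 'a': at 3
pos 16 'b': at 4
pos 17 'a': at 5  → match P0@[13:17],P6@[16:17]
pos 18 'a': at 1 ·f
pos 19 'c': at 2
pos 20 'c': at 10 ·f
pos 21 'b': at 11
pos 22 'c': at 7 ·f
pos 23 'c': at 10 ·f
pos 24 'b': at 11
pos 25 'b': at 12  → match P5@[23:25]
pos 26 'b': at 13  → match P3@[23:26]

Matches: [[2,6],[7,6],[9,2],[10,5],[11,6],[13,6],[17,0],[17,6],[25,5],[26,3]]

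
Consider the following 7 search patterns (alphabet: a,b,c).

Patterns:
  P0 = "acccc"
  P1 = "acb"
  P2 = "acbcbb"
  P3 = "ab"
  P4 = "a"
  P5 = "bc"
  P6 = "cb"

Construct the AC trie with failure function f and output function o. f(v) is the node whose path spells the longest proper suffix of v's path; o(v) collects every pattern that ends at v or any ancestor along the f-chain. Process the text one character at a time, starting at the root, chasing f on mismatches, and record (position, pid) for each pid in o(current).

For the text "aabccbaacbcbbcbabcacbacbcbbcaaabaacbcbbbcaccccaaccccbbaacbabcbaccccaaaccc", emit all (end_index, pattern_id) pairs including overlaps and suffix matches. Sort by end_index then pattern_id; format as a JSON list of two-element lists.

Build:
Trie nodes:
  0='ε' goto a→1 b→11 c→13
  1='a' goto b→10 c→2  [P4 ends]
  2='ac' goto b→6 c→3
  3='acc' goto c→4
  4='accc' goto c→5
  5='acccc' goto ·  [P0 ends]
  6='acb' goto c→7  [P1 ends]
  7='acbc' goto b→8
  8='acbcb' goto b→9
  9='acbcbb' goto ·  [P2 ends]
  10='ab' goto ·  [P3 ends]
  11='b' goto c→12
  12='bc' goto ·  [P5 ends]
  13='c' goto b→14
  14='cb' goto ·  [P6 ends]

Failure links (BFS by depth):
  fail(1) 'a': from fail(0)=0 chase 'a': 0 ⇒ 0;  out={4}∪out(0)={4}
  fail(11) 'b': from fail(0)=0 chase 'b': 0 ⇒ 0;  out=∅∪out(0)=∅
  fail(13) 'c': from fail(0)=0 chase 'c': 0 ⇒ 0;  out=∅∪out(0)=∅
  fail(2) 'ac': from fail(1)=0 chase 'c': 0 ⇒ 13;  out=∅∪out(13)=∅
  fail(10) 'ab': from fail(1)=0 chase 'b': 0 ⇒ 11;  out={3}∪out(11)={3}
  fail(12) 'bc': from fail(11)=0 chase 'c': 0 ⇒ 13;  out={5}∪out(13)={5}
  fail(14) 'cb': from fail(13)=0 chase 'b': 0 ⇒ 11;  out={6}∪out(11)={6}
  fail(3) 'acc': from fail(2)=13 chase 'c': 13→0 ⇒ 13;  out=∅∪out(13)=∅
  fail(6) 'acb': from fail(2)=13 chase 'b': 13 ⇒ 14;  out={1}∪out(14)={1,6}
  fail(4) 'accc': from fail(3)=13 chase 'c': 13→0 ⇒ 13;  out=∅∪out(13)=∅
  fail(7) 'acbc': from fail(6)=14 chase 'c': 14→11 ⇒ 12;  out=∅∪out(12)={5}
  fail(5) 'acccc': from fail(4)=13 chase 'c': 13→0 ⇒ 13;  out={0}∪out(13)={0}
  fail(8) 'acbcb': from fail(7)=12 chase 'b': 12→13 ⇒ 14;  out=∅∪out(14)={6}
  fail(9) 'acbcbb': from fail(8)=14 chase 'b': 14→11→0 ⇒ 11;  out={2}∪out(11)={2}

Run:
pos 0 'a': at 1  → match P4@[0:0]
pos 1 'a': at 1 ·f  → match P4@[1:1]
pos 2 'b': at 10  → match P3@[1:2]
pos 3 'c': at 12 ·f  → match P5@[2:3]
pos 4 'c': at 13 ·f
pos 5 'b': at 14  → match P6@[4:5]
pos 6 'a': at 1 ·f  → match P4@[6:6]
pos 7 'a': at 1 ·f  → match P4@[7:7]
pos 8 'c': at 2
pos 9 'b': at 6  → match P1@[7:9],P6@[8:9]
pos 10 'c': at 7  → match P5@[9:10]
pos 11 'b': at 8  → match P6@[10:11]
pos 12 'b': at 9  → match P2@[7:12]
pos 13 'c': at 12 ·f  → match P5@[12:13]
pos 14 'b': at 14 ·f  → match P6@[13:14]
pos 15 'a': at 1 ·f  → match P4@[15:15]
pos 16 'b': at 10  → match P3@[15:16]
pos 17 'c': at 12 ·f  → match P5@[16:17]
pos 18 'a': at 1 ·f  → match P4@[18:18]
pos 19 'c': at 2
pos 20 'b': at 6  → match P1@[18:20],P6@[19:20]
pos 21 'a': at 1 ·f  → match P4@[21:21]
pos 22 'c': at 2
pos 23 'b': at 6  → match P1@[21:23],P6@[22:23]
pos 24 'c': at 7  → match P5@[23:24]
pos 25 'b': at 8  → match P6@[24:25]
pos 26 'b': at 9  → match P2@[21:26]
pos 27 'c': at 12 ·f  → match P5@[26:27]
pos 28 'a': at 1 ·f  → match P4@[28:28]
pos 29 'a': at 1 ·f  → match P4@[29:29]
pos 30 'a': at 1 ·f  → match P4@[30:30]
pos 31 'b': at 10  → match P3@[30:31]
pos 32 'a': at 1 ·f  → match P4@[32:32]
pos 33 'a': at 1 ·f  → match P4@[33:33]
pos 34 'c': at 2
pos 35 'b': at 6  → match P1@[33:35],P6@[34:35]
pos 36 'c': at 7  → match P5@[35:36]
pos 37 'b': at 8  → match P6@[36:37]
pos 38 'b': at 9  → match P2@[33:38]
pos 39 'b': at 11 ·f
pos 40 'c': at 12  → match P5@[39:40]
pos 41 'a': at 1 ·f  → match P4@[41:41]
pos 42 'c': at 2
pos 43 'c': at 3
pos 44 'c': at 4
pos 45 'c': at 5  → match P0@[41:45]
pos 46 'a': at 1 ·f  → match P4@[46:46]
pos 47 'a': at 1 ·f  → match P4@[47:47]
pos 48 'c': at 2
pos 49 'c': at 3
pos 50 'c': at 4
pos 51 'c': at 5  → match P0@[47:51]
pos 52 'b': at 14 ·f  → match P6@[51:52]
pos 53 'b': at 11 ·f
pos 54 'a': at 1 ·f  → match P4@[54:54]
pos 55 'a': at 1 ·f  → match P4@[55:55]
pos 56 'c': at 2
pos 57 'b': at 6  → match P1@[55:57],P6@[56:57]
pos 58 'a': at 1 ·f  → match P4@[58:58]
pos 59 'b': at 10  → match P3@[58:59]
pos 60 'c': at 12 ·f  → match P5@[59:60]
pos 61 'b': at 14 ·f  → match P6@[60:61]
pos 62 'a': at 1 ·f  → match P4@[62:62]
pos 63 'c': at 2
pos 64 'c': at 3
pos 65 'c': at 4
pos 66 'c': at 5  → match P0@[62:66]
pos 67 'a': at 1 ·f  → match P4@[67:67]
pos 68 'a': at 1 ·f  → match P4@[68:68]
pos 69 'a': at 1 ·f  → match P4@[69:69]
pos 70 'c': at 2
pos 71 'c': at 3
pos 72 'c': at 4

Result: [[0,4],[1,4],[2,3],[3,5],[5,6],[6,4],[7,4],[9,1],[9,6],[10,5],[11,6],[12,2],[13,5],[14,6],[15,4],[16,3],[17,5],[18,4],[20,1],[20,6],[21,4],[23,1],[23,6],[24,5],[25,6],[26,2],[27,5],[28,4],[29,4],[30,4],[31,3],[32,4],[33,4],[35,1],[35,6],[36,5],[37,6],[38,2],[40,5],[41,4],[45,0],[46,4],[47,4],[51,0],[52,6],[54,4],[55,4],[57,1],[57,6],[58,4],[59,3],[60,5],[61,6],[62,4],[66,0],[67,4],[68,4],[69,4]]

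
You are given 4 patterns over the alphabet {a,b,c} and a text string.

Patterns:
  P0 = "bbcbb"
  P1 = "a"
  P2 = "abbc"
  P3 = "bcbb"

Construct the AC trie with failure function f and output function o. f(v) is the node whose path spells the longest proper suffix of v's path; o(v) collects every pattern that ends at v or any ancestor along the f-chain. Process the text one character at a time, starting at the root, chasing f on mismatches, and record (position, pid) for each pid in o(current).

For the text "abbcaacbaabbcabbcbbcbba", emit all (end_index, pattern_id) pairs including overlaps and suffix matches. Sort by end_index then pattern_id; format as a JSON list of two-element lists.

Construct AC machine:
Trie nodes:
  n0 'ε': a→6 b→1
  n1 'b': b→2 c→10
  n2 'bb': c→3
  n3 'bbc': b→4
  n4 'bbcb': b→5
  n5 'bbcbb': ·  [P0 ends]
  n6 'a': b→7  [P1 ends]
  n7 'ab': b→8
  n8 'abb': c→9
  n9 'abbc': ·  [P2 ends]
  n10 'bc': b→11
  n11 'bcb': b→12
  n12 'bcbb': ·  [P3 ends]

BFS fail/out derivation:
  fail(1) 'b': from fail(0)=0 chase 'b': 0 ⇒ 0;  out=∅∪out(0)=∅
  fail(6) 'a': from fail(0)=0 chase 'a': 0 ⇒ 0;  out={1}∪out(0)={1}
  fail(2) 'bb': from fail(1)=0 chase 'b': 0 ⇒ 1;  out=∅∪out(1)=∅
  fail(7) 'ab': from fail(6)=0 chase 'b': 0 ⇒ 1;  out=∅∪out(1)=∅
  fail(10) 'bc': from fail(1)=0 chase 'c': 0 ⇒ 0;  out=∅∪out(0)=∅
  fail(3) 'bbc': from fail(2)=1 chase 'c': 1 ⇒ 10;  out=∅∪out(10)=∅
  fail(8) 'abb': from fail(7)=1 chase 'b': 1 ⇒ 2;  out=∅∪out(2)=∅
  fail(11) 'bcb': from fail(10)=0 chase 'b': 0 ⇒ 1;  out=∅∪out(1)=∅
  fail(4) 'bbcb': from fail(3)=10 chase 'b': 10 ⇒ 11;  out=∅∪out(11)=∅
  fail(9) 'abbc': from fail(8)=2 chase 'c': 2 ⇒ 3;  out={2}∪out(3)={2}
  fail(12) 'bcbb': from fail(11)=1 chase 'b': 1 ⇒ 2;  out={3}∪out(2)={3}
  fail(5) 'bbcbb': from fail(4)=11 chase 'b': 11 ⇒ 12;  out={0}∪out(12)={0,3}

Scan:
[0] read 'a'  n0⇒n6  → match P1@[0:0]
[1] read 'b'  n6⇒n7
[2] read 'b'  n7⇒n8
[3] read 'c'  n8⇒n9  → match P2@[0:3]
[4] read 'a'  n9⇒n6 (via fail)  → match P1@[4:4]
[5] read 'a'  n6⇒n6 (via fail)  → match P1@[5:5]
[6] read 'c'  n6⇒n0 (via fail)
[7] read 'b'  n0⇒n1
[8] read 'a'  n1⇒n6 (via fail)  → match P1@[8:8]
[9] read 'a'  n6⇒n6 (via fail)  → match P1@[9:9]
[10] read 'b'  n6⇒n7
[11] read 'b'  n7⇒n8
[12] read 'c'  n8⇒n9  → match P2@[9:12]
[13] read 'a'  n9⇒n6 (via fail)  → match P1@[13:13]
[14] read 'b'  n6⇒n7
[15] read 'b'  n7⇒n8
[16] read 'c'  n8⇒n9  → match P2@[13:16]
[17] read 'b'  n9⇒n4 (via fail)
[18] read 'b'  n4⇒n5  → match P0@[14:18],P3@[15:18]
[19] read 'c'  n5⇒n3 (via fail)
[20] read 'b'  n3⇒n4
[21] read 'b'  n4⇒n5  → match P0@[17:21],P3@[18:21]
[22] read 'a'  n5⇒n6 (via fail)  → match P1@[22:22]

Matches: [[0,1],[3,2],[4,1],[5,1],[8,1],[9,1],[12,2],[13,1],[16,2],[18,0],[18,3],[21,0],[21,3],[22,1]]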